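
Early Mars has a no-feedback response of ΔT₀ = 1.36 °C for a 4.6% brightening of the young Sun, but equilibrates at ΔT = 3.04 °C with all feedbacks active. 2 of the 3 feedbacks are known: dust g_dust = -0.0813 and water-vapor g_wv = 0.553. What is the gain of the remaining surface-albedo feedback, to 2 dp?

Amplification A = ΔT/ΔT₀ = 3.04/1.36 = 2.235.
Total gain g = 1 − 1/A = 1 − 1/2.235 = 0.5526.
Known gains sum to -0.0813 + 0.553 = 0.4717.
g_alb = 0.5526 − 0.4717 = 0.08.

0.08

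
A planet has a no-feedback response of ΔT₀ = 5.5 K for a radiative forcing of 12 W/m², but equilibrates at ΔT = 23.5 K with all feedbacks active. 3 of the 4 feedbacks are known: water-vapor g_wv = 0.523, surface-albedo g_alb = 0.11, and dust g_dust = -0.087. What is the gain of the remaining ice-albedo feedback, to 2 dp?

0.22

Amplification A = ΔT/ΔT₀ = 23.5/5.5 = 4.273.
Total gain g = 1 − 1/A = 1 − 1/4.273 = 0.766.
Known gains sum to 0.523 + 0.11 − 0.087 = 0.546.
g_ice = 0.766 − 0.546 = 0.22.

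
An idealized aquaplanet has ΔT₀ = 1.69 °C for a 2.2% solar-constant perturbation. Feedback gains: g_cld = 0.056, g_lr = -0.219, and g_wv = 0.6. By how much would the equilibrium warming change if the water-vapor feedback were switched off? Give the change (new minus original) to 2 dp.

Original: g = 0.437, ΔT = 1.69/(1−0.437) = 3.0018 °C.
Without water-vapor: g' = -0.163, ΔT' = 1.69/(1+0.163) = 1.4531 °C.
Change = 1.4531 − 3.0018 = -1.55 °C.

-1.55 °C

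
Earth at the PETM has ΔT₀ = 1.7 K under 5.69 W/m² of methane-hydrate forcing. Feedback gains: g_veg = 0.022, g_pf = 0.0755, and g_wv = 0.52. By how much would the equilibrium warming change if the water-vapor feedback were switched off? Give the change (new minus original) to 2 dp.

Original: g = 0.6175, ΔT = 1.7/(1−0.6175) = 4.4444 K.
Without water-vapor: g' = 0.0975, ΔT' = 1.7/(1−0.0975) = 1.8837 K.
Change = 1.8837 − 4.4444 = -2.56 K.

-2.56 K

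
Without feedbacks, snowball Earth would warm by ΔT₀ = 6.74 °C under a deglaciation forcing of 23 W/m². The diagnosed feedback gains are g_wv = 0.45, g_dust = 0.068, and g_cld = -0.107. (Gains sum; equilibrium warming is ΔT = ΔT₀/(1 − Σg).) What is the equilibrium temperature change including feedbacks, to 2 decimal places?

Total gain g = 0.45 + 0.068 − 0.107 = 0.411.
Amplification A = 1/(1 − 0.411) = 1.698.
ΔT = 6.74 × 1.698 = 11.44 °C.

11.44 °C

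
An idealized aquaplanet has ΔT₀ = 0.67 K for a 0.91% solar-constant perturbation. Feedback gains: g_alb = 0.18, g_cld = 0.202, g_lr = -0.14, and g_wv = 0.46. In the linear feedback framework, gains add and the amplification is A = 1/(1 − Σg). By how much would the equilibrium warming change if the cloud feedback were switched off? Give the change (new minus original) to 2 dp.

-0.91 K

Original: g = 0.702, ΔT = 0.67/(1−0.702) = 2.2483 K.
Without cloud: g' = 0.5, ΔT' = 0.67/(1−0.5) = 1.3400 K.
Change = 1.3400 − 2.2483 = -0.91 K.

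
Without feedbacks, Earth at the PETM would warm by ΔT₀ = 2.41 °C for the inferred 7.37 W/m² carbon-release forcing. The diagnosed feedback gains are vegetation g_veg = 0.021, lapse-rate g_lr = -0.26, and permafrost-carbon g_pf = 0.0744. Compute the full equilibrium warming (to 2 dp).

2.07 °C

Total gain g = 0.021 − 0.26 + 0.0744 = -0.1646.
Amplification A = 1/(1 + 0.1646) = 0.8587.
ΔT = 2.41 × 0.8587 = 2.07 °C.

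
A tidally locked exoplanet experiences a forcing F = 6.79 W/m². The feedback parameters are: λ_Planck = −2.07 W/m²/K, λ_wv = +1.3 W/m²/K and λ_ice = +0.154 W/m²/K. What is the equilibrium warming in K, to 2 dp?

Net feedback parameter λ = (−2.07) + (+1.3) + (+0.154) = -0.616 W/m²/K.
ΔT = −F/λ = −6.79/(-0.616) = 11.02 K.

11.02 K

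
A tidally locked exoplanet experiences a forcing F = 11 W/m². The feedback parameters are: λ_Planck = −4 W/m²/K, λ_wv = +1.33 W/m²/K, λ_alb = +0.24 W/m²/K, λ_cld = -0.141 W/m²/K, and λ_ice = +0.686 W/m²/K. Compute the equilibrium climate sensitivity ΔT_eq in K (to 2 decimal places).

Net feedback parameter λ = (−4) + (+1.33) + (+0.24) + (-0.141) + (+0.686) = -1.885 W/m²/K.
ΔT = −F/λ = −11/(-1.885) = 5.84 K.

5.84 K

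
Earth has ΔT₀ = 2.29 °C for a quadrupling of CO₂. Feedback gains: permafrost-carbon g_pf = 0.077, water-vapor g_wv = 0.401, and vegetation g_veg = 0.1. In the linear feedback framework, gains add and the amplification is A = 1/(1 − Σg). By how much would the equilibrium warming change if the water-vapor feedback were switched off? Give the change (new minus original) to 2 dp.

-2.64 °C

Original: g = 0.578, ΔT = 2.29/(1−0.578) = 5.4265 °C.
Without water-vapor: g' = 0.177, ΔT' = 2.29/(1−0.177) = 2.7825 °C.
Change = 2.7825 − 5.4265 = -2.64 °C.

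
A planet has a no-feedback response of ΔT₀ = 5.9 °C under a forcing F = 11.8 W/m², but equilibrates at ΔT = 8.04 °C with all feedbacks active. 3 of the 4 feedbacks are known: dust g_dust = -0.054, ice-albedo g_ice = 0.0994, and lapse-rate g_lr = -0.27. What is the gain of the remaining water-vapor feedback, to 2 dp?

Amplification A = ΔT/ΔT₀ = 8.04/5.9 = 1.363.
Total gain g = 1 − 1/A = 1 − 1/1.363 = 0.2663.
Known gains sum to -0.054 + 0.0994 − 0.27 = -0.2246.
g_wv = 0.2663 + 0.2246 = 0.49.

0.49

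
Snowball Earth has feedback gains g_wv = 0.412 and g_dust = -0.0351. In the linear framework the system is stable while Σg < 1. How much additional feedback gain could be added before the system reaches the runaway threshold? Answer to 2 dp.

0.62

Current total gain = 0.412 − 0.0351 = 0.3769.
Margin to runaway = 1 − 0.3769 = 0.62.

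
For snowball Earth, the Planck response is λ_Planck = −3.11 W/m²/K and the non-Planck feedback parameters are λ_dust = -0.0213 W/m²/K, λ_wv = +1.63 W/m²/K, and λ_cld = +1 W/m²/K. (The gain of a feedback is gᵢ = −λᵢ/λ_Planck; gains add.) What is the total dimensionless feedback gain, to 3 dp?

Convert to gains: g_dust = -0.0213/3.11 = -0.006849; g_wv = 1.63/3.11 = 0.5241; g_cld = 1/3.11 = 0.3215.
Total gain g = 0.838751.

0.839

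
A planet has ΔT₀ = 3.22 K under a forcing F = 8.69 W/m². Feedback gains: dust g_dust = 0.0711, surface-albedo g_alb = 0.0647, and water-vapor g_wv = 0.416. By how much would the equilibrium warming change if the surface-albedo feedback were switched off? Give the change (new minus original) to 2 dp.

Original: g = 0.5518, ΔT = 3.22/(1−0.5518) = 7.1843 K.
Without surface-albedo: g' = 0.4871, ΔT' = 3.22/(1−0.4871) = 6.2780 K.
Change = 6.2780 − 7.1843 = -0.91 K.

-0.91 K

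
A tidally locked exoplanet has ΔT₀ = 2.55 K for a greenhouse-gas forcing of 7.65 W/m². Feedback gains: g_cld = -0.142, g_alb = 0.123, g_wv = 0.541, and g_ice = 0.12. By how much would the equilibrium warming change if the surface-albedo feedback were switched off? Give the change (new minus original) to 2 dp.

Original: g = 0.642, ΔT = 2.55/(1−0.642) = 7.1229 K.
Without surface-albedo: g' = 0.519, ΔT' = 2.55/(1−0.519) = 5.3015 K.
Change = 5.3015 − 7.1229 = -1.82 K.

-1.82 K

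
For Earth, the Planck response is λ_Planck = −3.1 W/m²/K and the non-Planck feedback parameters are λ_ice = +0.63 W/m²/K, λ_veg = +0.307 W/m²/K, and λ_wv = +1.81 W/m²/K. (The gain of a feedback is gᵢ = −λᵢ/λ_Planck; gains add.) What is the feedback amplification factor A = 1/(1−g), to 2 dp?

8.78

Convert to gains: g_ice = 0.63/3.1 = 0.2032; g_veg = 0.307/3.1 = 0.09903; g_wv = 1.81/3.1 = 0.5839.
Total gain g = 0.88613.
A = 1/(1 − 0.88613) = 8.78.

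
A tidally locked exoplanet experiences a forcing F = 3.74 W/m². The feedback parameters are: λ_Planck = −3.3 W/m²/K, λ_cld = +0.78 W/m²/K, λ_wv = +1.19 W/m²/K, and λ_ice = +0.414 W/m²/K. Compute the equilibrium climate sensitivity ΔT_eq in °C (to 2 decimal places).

4.08 °C

Net feedback parameter λ = (−3.3) + (+0.78) + (+1.19) + (+0.414) = -0.916 W/m²/K.
ΔT = −F/λ = −3.74/(-0.916) = 4.08 °C.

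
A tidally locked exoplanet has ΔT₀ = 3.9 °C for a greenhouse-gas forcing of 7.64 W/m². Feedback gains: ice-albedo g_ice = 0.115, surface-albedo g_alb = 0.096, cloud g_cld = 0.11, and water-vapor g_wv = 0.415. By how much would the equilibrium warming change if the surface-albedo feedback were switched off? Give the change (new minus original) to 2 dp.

-3.94 °C

Original: g = 0.736, ΔT = 3.9/(1−0.736) = 14.7727 °C.
Without surface-albedo: g' = 0.64, ΔT' = 3.9/(1−0.64) = 10.8333 °C.
Change = 10.8333 − 14.7727 = -3.94 °C.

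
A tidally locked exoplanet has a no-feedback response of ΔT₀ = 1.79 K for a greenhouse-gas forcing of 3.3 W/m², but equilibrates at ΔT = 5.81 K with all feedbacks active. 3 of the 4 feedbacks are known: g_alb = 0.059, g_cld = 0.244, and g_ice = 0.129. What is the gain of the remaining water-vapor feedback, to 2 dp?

0.26

Amplification A = ΔT/ΔT₀ = 5.81/1.79 = 3.246.
Total gain g = 1 − 1/A = 1 − 1/3.246 = 0.6919.
Known gains sum to 0.059 + 0.244 + 0.129 = 0.432.
g_wv = 0.6919 − 0.432 = 0.26.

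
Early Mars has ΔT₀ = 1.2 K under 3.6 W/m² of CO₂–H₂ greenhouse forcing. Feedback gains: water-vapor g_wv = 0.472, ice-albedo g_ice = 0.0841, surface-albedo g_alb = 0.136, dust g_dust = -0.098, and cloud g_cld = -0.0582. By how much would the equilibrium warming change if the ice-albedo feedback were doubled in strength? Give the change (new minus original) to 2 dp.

Original: g = 0.5359, ΔT = 1.2/(1−0.5359) = 2.5856 K.
With doubled ice-albedo: g' = 0.62, ΔT' = 1.2/(1−0.62) = 3.1579 K.
Change = 3.1579 − 2.5856 = 0.57 K.

0.57 K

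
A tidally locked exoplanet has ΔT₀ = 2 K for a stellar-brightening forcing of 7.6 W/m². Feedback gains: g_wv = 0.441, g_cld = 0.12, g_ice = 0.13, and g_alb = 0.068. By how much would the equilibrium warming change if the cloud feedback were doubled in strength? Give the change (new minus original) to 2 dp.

8.23 K

Original: g = 0.759, ΔT = 2/(1−0.759) = 8.2988 K.
With doubled cloud: g' = 0.879, ΔT' = 2/(1−0.879) = 16.5289 K.
Change = 16.5289 − 8.2988 = 8.23 K.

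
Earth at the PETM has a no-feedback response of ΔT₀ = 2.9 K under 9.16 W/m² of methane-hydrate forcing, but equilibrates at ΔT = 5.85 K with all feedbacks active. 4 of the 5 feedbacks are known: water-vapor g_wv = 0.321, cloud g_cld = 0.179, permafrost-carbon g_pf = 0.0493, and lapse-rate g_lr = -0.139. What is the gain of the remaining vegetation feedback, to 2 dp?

Amplification A = ΔT/ΔT₀ = 5.85/2.9 = 2.017.
Total gain g = 1 − 1/A = 1 − 1/2.017 = 0.5042.
Known gains sum to 0.321 + 0.179 + 0.0493 − 0.139 = 0.4103.
g_veg = 0.5042 − 0.4103 = 0.09.

0.09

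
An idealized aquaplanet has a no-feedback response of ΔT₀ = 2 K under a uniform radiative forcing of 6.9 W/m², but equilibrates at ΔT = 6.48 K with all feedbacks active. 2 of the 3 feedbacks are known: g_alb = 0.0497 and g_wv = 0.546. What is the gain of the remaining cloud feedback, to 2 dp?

Amplification A = ΔT/ΔT₀ = 6.48/2 = 3.24.
Total gain g = 1 − 1/A = 1 − 1/3.24 = 0.6914.
Known gains sum to 0.0497 + 0.546 = 0.5957.
g_cld = 0.6914 − 0.5957 = 0.10.

0.10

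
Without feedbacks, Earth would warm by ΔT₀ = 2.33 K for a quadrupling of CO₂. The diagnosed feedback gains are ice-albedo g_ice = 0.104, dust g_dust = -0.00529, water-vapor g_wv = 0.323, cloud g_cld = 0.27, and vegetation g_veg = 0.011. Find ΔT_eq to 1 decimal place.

Total gain g = 0.104 − 0.00529 + 0.323 + 0.27 + 0.011 = 0.70271.
Amplification A = 1/(1 − 0.70271) = 3.364.
ΔT = 2.33 × 3.364 = 7.8 K.

7.8 K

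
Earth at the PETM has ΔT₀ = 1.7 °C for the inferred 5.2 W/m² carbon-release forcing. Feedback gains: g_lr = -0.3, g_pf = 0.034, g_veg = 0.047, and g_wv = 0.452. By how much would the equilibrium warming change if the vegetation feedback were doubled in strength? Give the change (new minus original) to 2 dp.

Original: g = 0.233, ΔT = 1.7/(1−0.233) = 2.2164 °C.
With doubled vegetation: g' = 0.28, ΔT' = 1.7/(1−0.28) = 2.3611 °C.
Change = 2.3611 − 2.2164 = 0.14 °C.

0.14 °C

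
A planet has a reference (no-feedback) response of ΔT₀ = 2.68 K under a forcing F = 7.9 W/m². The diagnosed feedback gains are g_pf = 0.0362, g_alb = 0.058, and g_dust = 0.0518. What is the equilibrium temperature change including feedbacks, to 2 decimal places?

Total gain g = 0.0362 + 0.058 + 0.0518 = 0.146.
Amplification A = 1/(1 − 0.146) = 1.171.
ΔT = 2.68 × 1.171 = 3.14 K.

3.14 K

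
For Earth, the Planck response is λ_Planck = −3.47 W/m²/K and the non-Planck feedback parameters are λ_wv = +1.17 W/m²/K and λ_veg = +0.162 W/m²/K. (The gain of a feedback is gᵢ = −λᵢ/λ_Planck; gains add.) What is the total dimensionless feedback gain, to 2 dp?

Convert to gains: g_wv = 1.17/3.47 = 0.3372; g_veg = 0.162/3.47 = 0.04669.
Total gain g = 0.38389.

0.38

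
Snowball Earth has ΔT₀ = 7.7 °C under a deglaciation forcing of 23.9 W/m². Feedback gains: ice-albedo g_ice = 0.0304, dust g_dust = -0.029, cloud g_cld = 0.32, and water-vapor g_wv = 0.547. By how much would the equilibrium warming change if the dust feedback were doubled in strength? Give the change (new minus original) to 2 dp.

-10.57 °C

Original: g = 0.8684, ΔT = 7.7/(1−0.8684) = 58.5106 °C.
With doubled dust: g' = 0.8394, ΔT' = 7.7/(1−0.8394) = 47.9452 °C.
Change = 47.9452 − 58.5106 = -10.57 °C.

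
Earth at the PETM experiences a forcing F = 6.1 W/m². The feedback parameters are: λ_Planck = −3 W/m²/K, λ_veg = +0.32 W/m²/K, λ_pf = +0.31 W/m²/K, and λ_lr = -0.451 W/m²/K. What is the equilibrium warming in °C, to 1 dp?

Net feedback parameter λ = (−3) + (+0.32) + (+0.31) + (-0.451) = -2.821 W/m²/K.
ΔT = −F/λ = −6.1/(-2.821) = 2.2 °C.

2.2 °C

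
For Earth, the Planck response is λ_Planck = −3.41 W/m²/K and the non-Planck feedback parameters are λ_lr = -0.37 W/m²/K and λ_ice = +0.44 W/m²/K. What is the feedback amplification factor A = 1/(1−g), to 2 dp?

Convert to gains: g_lr = -0.37/3.41 = -0.1085; g_ice = 0.44/3.41 = 0.129.
Total gain g = 0.0205.
A = 1/(1 − 0.0205) = 1.02.

1.02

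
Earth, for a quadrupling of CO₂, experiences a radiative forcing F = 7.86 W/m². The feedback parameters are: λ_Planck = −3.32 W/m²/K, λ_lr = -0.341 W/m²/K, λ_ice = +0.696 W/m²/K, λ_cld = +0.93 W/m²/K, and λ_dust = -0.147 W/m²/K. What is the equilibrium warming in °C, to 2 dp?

Net feedback parameter λ = (−3.32) + (-0.341) + (+0.696) + (+0.93) + (-0.147) = -2.182 W/m²/K.
ΔT = −F/λ = −7.86/(-2.182) = 3.60 °C.

3.60 °C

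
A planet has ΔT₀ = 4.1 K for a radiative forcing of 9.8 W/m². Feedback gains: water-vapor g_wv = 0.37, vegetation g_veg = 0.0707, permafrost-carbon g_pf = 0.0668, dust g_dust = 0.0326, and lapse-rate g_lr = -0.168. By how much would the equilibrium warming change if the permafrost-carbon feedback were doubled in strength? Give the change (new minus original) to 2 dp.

Original: g = 0.3721, ΔT = 4.1/(1−0.3721) = 6.5297 K.
With doubled permafrost-carbon: g' = 0.4389, ΔT' = 4.1/(1−0.4389) = 7.3071 K.
Change = 7.3071 − 6.5297 = 0.78 K.

0.78 K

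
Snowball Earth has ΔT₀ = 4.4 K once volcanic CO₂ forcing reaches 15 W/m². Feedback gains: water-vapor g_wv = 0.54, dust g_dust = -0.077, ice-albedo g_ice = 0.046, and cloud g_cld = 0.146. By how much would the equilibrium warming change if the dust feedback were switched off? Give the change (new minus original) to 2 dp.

3.66 K

Original: g = 0.655, ΔT = 4.4/(1−0.655) = 12.7536 K.
Without dust: g' = 0.732, ΔT' = 4.4/(1−0.732) = 16.4179 K.
Change = 16.4179 − 12.7536 = 3.66 K.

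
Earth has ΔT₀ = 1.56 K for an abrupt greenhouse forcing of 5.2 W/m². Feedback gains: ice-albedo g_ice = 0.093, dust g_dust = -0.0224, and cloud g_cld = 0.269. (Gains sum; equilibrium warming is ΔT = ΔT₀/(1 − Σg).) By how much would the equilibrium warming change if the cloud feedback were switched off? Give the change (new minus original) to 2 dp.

-0.68 K

Original: g = 0.3396, ΔT = 1.56/(1−0.3396) = 2.3622 K.
Without cloud: g' = 0.0706, ΔT' = 1.56/(1−0.0706) = 1.6785 K.
Change = 1.6785 − 2.3622 = -0.68 K.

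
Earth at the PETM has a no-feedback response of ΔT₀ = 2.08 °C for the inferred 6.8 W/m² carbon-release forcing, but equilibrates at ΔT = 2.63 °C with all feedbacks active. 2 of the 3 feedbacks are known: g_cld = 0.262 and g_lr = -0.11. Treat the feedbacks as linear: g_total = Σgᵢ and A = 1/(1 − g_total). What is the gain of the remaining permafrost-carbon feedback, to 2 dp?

Amplification A = ΔT/ΔT₀ = 2.63/2.08 = 1.264.
Total gain g = 1 − 1/A = 1 − 1/1.264 = 0.2089.
Known gains sum to 0.262 − 0.11 = 0.152.
g_pf = 0.2089 − 0.152 = 0.06.

0.06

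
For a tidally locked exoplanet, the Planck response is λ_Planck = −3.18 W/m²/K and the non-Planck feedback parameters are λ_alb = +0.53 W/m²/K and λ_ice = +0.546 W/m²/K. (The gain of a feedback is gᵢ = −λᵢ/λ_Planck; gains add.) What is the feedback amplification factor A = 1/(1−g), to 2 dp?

Convert to gains: g_alb = 0.53/3.18 = 0.1667; g_ice = 0.546/3.18 = 0.1717.
Total gain g = 0.3384.
A = 1/(1 − 0.3384) = 1.51.

1.51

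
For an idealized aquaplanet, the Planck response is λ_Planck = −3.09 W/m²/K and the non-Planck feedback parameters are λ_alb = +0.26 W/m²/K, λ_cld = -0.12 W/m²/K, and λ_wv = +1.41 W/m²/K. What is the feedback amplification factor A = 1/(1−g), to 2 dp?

2.01

Convert to gains: g_alb = 0.26/3.09 = 0.08414; g_cld = -0.12/3.09 = -0.03883; g_wv = 1.41/3.09 = 0.4563.
Total gain g = 0.50161.
A = 1/(1 − 0.50161) = 2.01.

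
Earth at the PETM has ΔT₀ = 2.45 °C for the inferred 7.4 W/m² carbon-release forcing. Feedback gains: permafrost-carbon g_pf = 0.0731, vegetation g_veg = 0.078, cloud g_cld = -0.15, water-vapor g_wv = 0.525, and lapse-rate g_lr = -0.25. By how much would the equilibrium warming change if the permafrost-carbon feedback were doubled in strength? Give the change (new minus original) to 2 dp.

Original: g = 0.2761, ΔT = 2.45/(1−0.2761) = 3.3844 °C.
With doubled permafrost-carbon: g' = 0.3492, ΔT' = 2.45/(1−0.3492) = 3.7646 °C.
Change = 3.7646 − 3.3844 = 0.38 °C.

0.38 °C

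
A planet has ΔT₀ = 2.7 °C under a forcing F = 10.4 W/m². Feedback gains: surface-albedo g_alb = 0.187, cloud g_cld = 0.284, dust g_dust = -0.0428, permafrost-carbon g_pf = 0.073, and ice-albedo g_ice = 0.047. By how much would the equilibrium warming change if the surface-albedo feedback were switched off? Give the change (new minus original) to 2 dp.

-1.75 °C

Original: g = 0.5482, ΔT = 2.7/(1−0.5482) = 5.9761 °C.
Without surface-albedo: g' = 0.3612, ΔT' = 2.7/(1−0.3612) = 4.2267 °C.
Change = 4.2267 − 5.9761 = -1.75 °C.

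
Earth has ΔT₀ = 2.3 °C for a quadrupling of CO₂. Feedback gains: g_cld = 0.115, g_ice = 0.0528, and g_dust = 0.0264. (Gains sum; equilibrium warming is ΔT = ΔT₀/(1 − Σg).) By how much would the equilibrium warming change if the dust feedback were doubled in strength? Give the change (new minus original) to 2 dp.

0.10 °C

Original: g = 0.1942, ΔT = 2.3/(1−0.1942) = 2.8543 °C.
With doubled dust: g' = 0.2206, ΔT' = 2.3/(1−0.2206) = 2.9510 °C.
Change = 2.9510 − 2.8543 = 0.10 °C.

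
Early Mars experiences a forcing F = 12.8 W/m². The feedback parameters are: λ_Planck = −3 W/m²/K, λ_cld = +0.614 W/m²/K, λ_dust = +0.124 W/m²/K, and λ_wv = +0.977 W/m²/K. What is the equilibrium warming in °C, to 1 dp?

Net feedback parameter λ = (−3) + (+0.614) + (+0.124) + (+0.977) = -1.285 W/m²/K.
ΔT = −F/λ = −12.8/(-1.285) = 10.0 °C.

10.0 °C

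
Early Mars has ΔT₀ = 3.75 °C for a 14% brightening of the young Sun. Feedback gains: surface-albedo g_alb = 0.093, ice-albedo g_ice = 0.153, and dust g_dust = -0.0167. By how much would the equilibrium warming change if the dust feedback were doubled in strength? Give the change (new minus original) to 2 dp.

Original: g = 0.2293, ΔT = 3.75/(1−0.2293) = 4.8657 °C.
With doubled dust: g' = 0.2126, ΔT' = 3.75/(1−0.2126) = 4.7625 °C.
Change = 4.7625 − 4.8657 = -0.10 °C.

-0.10 °C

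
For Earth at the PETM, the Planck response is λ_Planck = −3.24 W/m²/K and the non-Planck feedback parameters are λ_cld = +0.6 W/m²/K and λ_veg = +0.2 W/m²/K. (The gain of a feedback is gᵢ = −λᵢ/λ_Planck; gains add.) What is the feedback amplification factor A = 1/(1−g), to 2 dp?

1.33

Convert to gains: g_cld = 0.6/3.24 = 0.1852; g_veg = 0.2/3.24 = 0.06173.
Total gain g = 0.24693.
A = 1/(1 − 0.24693) = 1.33.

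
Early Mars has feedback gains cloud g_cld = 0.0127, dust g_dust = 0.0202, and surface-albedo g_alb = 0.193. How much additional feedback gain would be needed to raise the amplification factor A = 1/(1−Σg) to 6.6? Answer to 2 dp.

0.62

Current total gain = 0.2259.
Target gain for A = 6.6: g* = 1 − 1/6.6 = 0.8485.
Additional gain needed = 0.8485 − 0.2259 = 0.62.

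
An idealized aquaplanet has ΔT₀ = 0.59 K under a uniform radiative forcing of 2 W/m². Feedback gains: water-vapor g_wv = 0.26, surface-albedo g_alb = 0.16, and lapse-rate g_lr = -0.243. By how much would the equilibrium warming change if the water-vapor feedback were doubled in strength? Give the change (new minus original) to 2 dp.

Original: g = 0.177, ΔT = 0.59/(1−0.177) = 0.7169 K.
With doubled water-vapor: g' = 0.437, ΔT' = 0.59/(1−0.437) = 1.0480 K.
Change = 1.0480 − 0.7169 = 0.33 K.

0.33 K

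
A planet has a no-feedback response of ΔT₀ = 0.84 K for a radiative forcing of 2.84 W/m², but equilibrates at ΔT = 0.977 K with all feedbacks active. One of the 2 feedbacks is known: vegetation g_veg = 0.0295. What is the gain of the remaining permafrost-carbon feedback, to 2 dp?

0.11

Amplification A = ΔT/ΔT₀ = 0.977/0.84 = 1.163.
Total gain g = 1 − 1/A = 1 − 1/1.163 = 0.1402.
The known gain is 0.0295.
g_pf = 0.1402 − 0.0295 = 0.11.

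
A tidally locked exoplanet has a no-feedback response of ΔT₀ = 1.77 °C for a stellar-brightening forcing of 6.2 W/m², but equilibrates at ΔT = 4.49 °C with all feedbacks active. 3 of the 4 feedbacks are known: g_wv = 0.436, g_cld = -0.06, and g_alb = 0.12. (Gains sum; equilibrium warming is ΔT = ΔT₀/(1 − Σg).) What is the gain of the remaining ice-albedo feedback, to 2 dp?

Amplification A = ΔT/ΔT₀ = 4.49/1.77 = 2.537.
Total gain g = 1 − 1/A = 1 − 1/2.537 = 0.6058.
Known gains sum to 0.436 − 0.06 + 0.12 = 0.496.
g_ice = 0.6058 − 0.496 = 0.11.

0.11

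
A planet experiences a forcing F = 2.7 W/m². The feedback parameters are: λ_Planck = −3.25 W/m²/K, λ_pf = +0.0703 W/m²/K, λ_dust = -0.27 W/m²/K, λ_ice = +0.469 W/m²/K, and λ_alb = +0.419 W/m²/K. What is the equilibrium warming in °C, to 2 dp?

Net feedback parameter λ = (−3.25) + (+0.0703) + (-0.27) + (+0.469) + (+0.419) = -2.5617 W/m²/K.
ΔT = −F/λ = −2.7/(-2.5617) = 1.05 °C.

1.05 °C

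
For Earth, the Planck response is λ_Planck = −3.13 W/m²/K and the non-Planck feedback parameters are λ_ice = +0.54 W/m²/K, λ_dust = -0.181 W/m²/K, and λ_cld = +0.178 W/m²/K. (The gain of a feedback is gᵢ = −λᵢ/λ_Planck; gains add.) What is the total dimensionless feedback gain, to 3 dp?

Convert to gains: g_ice = 0.54/3.13 = 0.1725; g_dust = -0.181/3.13 = -0.05783; g_cld = 0.178/3.13 = 0.05687.
Total gain g = 0.17154.

0.172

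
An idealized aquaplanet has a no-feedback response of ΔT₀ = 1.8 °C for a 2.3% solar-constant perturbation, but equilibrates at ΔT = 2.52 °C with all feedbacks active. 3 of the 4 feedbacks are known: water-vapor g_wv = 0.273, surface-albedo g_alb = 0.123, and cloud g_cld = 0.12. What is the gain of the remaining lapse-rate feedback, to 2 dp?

Amplification A = ΔT/ΔT₀ = 2.52/1.8 = 1.4.
Total gain g = 1 − 1/A = 1 − 1/1.4 = 0.2857.
Known gains sum to 0.273 + 0.123 + 0.12 = 0.516.
g_lr = 0.2857 − 0.516 = -0.23.

-0.23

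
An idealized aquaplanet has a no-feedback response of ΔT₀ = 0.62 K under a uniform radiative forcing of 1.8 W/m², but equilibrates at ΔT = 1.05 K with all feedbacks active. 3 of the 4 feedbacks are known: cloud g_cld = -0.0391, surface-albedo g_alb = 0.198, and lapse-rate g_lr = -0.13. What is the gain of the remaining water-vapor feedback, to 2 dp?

0.38

Amplification A = ΔT/ΔT₀ = 1.05/0.62 = 1.694.
Total gain g = 1 − 1/A = 1 − 1/1.694 = 0.4097.
Known gains sum to -0.0391 + 0.198 − 0.13 = 0.0289.
g_wv = 0.4097 − 0.0289 = 0.38.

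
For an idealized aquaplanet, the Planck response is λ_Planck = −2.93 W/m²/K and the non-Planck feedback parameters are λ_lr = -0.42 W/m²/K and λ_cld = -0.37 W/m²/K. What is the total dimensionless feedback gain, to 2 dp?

Convert to gains: g_lr = -0.42/2.93 = -0.1433; g_cld = -0.37/2.93 = -0.1263.
Total gain g = -0.2696.

-0.27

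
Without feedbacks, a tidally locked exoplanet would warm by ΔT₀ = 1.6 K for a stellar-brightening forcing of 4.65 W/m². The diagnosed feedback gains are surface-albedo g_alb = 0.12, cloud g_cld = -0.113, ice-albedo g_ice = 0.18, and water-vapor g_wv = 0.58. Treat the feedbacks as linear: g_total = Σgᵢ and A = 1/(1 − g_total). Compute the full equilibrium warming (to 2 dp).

Total gain g = 0.12 − 0.113 + 0.18 + 0.58 = 0.767.
Amplification A = 1/(1 − 0.767) = 4.292.
ΔT = 1.6 × 4.292 = 6.87 K.

6.87 K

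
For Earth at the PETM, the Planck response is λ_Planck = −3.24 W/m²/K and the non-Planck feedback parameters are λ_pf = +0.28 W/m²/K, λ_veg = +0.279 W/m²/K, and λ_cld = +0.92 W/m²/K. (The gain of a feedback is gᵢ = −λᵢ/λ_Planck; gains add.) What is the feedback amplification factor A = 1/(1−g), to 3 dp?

1.840

Convert to gains: g_pf = 0.28/3.24 = 0.08642; g_veg = 0.279/3.24 = 0.08611; g_cld = 0.92/3.24 = 0.284.
Total gain g = 0.45653.
A = 1/(1 − 0.45653) = 1.840.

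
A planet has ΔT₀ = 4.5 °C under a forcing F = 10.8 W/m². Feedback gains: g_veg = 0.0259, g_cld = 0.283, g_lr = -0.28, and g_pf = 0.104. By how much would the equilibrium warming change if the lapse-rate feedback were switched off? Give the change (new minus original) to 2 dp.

2.48 °C

Original: g = 0.1329, ΔT = 4.5/(1−0.1329) = 5.1897 °C.
Without lapse-rate: g' = 0.4129, ΔT' = 4.5/(1−0.4129) = 7.6648 °C.
Change = 7.6648 − 5.1897 = 2.48 °C.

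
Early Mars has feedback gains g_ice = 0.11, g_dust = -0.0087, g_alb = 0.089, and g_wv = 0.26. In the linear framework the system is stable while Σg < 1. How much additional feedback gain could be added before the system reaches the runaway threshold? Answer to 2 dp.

0.55

Current total gain = 0.11 − 0.0087 + 0.089 + 0.26 = 0.4503.
Margin to runaway = 1 − 0.4503 = 0.55.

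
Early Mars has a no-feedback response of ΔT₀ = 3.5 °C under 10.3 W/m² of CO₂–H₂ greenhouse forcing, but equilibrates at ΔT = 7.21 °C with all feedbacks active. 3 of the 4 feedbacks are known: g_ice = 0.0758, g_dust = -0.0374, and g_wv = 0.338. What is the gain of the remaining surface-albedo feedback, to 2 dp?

Amplification A = ΔT/ΔT₀ = 7.21/3.5 = 2.06.
Total gain g = 1 − 1/A = 1 − 1/2.06 = 0.5146.
Known gains sum to 0.0758 − 0.0374 + 0.338 = 0.3764.
g_alb = 0.5146 − 0.3764 = 0.14.

0.14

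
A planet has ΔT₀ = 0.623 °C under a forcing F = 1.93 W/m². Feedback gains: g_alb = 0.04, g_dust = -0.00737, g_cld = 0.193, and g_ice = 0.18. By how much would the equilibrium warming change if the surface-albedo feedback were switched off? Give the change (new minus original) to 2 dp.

Original: g = 0.40563, ΔT = 0.623/(1−0.40563) = 1.0482 °C.
Without surface-albedo: g' = 0.36563, ΔT' = 0.623/(1−0.36563) = 0.9821 °C.
Change = 0.9821 − 1.0482 = -0.07 °C.

-0.07 °C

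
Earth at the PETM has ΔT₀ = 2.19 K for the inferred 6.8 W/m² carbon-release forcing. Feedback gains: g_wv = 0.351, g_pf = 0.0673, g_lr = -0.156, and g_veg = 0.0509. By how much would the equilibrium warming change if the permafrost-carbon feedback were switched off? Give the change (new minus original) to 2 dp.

-0.28 K

Original: g = 0.3132, ΔT = 2.19/(1−0.3132) = 3.1887 K.
Without permafrost-carbon: g' = 0.2459, ΔT' = 2.19/(1−0.2459) = 2.9041 K.
Change = 2.9041 − 3.1887 = -0.28 K.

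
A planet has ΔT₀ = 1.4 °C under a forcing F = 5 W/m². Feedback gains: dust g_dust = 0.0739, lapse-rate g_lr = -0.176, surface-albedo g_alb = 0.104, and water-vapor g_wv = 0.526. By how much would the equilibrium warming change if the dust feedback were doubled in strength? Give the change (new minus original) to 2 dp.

Original: g = 0.5279, ΔT = 1.4/(1−0.5279) = 2.9655 °C.
With doubled dust: g' = 0.6018, ΔT' = 1.4/(1−0.6018) = 3.5158 °C.
Change = 3.5158 − 2.9655 = 0.55 °C.

0.55 °C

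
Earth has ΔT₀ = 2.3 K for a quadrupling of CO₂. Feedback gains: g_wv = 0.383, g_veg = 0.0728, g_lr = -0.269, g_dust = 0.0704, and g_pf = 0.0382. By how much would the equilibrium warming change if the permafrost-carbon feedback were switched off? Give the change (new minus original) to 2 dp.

-0.17 K

Original: g = 0.2954, ΔT = 2.3/(1−0.2954) = 3.2643 K.
Without permafrost-carbon: g' = 0.2572, ΔT' = 2.3/(1−0.2572) = 3.0964 K.
Change = 3.0964 − 3.2643 = -0.17 K.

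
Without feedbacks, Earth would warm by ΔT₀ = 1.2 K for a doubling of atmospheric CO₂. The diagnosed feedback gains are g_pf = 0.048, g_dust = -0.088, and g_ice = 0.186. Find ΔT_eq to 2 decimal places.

Total gain g = 0.048 − 0.088 + 0.186 = 0.146.
Amplification A = 1/(1 − 0.146) = 1.171.
ΔT = 1.2 × 1.171 = 1.41 K.

1.41 K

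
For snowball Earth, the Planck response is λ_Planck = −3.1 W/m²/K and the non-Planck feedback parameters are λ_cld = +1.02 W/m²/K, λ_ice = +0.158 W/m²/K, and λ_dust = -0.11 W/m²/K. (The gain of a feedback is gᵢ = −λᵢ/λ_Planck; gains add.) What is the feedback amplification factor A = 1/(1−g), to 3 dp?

Convert to gains: g_cld = 1.02/3.1 = 0.329; g_ice = 0.158/3.1 = 0.05097; g_dust = -0.11/3.1 = -0.03548.
Total gain g = 0.34449.
A = 1/(1 − 0.34449) = 1.526.

1.526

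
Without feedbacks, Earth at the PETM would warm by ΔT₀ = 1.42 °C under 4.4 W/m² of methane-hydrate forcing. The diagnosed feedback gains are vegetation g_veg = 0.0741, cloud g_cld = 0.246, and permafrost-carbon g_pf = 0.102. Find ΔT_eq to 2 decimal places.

Total gain g = 0.0741 + 0.246 + 0.102 = 0.4221.
Amplification A = 1/(1 − 0.4221) = 1.73.
ΔT = 1.42 × 1.73 = 2.46 °C.

2.46 °C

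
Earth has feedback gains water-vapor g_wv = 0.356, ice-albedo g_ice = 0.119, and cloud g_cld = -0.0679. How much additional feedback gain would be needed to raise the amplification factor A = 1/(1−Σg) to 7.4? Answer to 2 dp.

0.46

Current total gain = 0.4071.
Target gain for A = 7.4: g* = 1 − 1/7.4 = 0.8649.
Additional gain needed = 0.8649 − 0.4071 = 0.46.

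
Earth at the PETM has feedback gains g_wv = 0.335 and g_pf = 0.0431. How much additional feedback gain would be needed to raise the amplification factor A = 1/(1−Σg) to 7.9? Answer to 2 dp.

0.50

Current total gain = 0.3781.
Target gain for A = 7.9: g* = 1 − 1/7.9 = 0.8734.
Additional gain needed = 0.8734 − 0.3781 = 0.50.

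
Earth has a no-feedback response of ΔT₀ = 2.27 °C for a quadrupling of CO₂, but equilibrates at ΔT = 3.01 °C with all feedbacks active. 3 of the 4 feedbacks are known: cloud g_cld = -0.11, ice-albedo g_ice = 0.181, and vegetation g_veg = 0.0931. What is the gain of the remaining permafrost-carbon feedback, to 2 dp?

0.08

Amplification A = ΔT/ΔT₀ = 3.01/2.27 = 1.326.
Total gain g = 1 − 1/A = 1 − 1/1.326 = 0.2459.
Known gains sum to -0.11 + 0.181 + 0.0931 = 0.1641.
g_pf = 0.2459 − 0.1641 = 0.08.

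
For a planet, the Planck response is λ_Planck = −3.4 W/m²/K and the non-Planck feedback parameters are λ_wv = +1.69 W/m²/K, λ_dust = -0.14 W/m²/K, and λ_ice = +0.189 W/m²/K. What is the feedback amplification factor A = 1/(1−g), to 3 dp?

Convert to gains: g_wv = 1.69/3.4 = 0.4971; g_dust = -0.14/3.4 = -0.04118; g_ice = 0.189/3.4 = 0.05559.
Total gain g = 0.51151.
A = 1/(1 − 0.51151) = 2.047.

2.047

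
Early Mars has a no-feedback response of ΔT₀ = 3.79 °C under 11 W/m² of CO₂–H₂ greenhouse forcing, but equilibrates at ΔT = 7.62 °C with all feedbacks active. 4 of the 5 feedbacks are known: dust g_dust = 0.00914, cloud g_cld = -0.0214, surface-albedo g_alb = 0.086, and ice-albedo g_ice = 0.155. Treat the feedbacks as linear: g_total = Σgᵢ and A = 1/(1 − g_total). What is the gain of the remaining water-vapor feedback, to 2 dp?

Amplification A = ΔT/ΔT₀ = 7.62/3.79 = 2.011.
Total gain g = 1 − 1/A = 1 − 1/2.011 = 0.5027.
Known gains sum to 0.00914 − 0.0214 + 0.086 + 0.155 = 0.22874.
g_wv = 0.5027 − 0.22874 = 0.27.

0.27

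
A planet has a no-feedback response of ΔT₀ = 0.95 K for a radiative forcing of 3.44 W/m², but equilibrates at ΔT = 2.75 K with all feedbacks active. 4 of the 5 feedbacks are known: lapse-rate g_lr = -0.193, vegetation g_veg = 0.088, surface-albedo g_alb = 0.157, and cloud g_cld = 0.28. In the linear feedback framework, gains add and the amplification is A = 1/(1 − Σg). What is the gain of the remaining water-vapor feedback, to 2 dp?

0.32

Amplification A = ΔT/ΔT₀ = 2.75/0.95 = 2.895.
Total gain g = 1 − 1/A = 1 − 1/2.895 = 0.6546.
Known gains sum to -0.193 + 0.088 + 0.157 + 0.28 = 0.332.
g_wv = 0.6546 − 0.332 = 0.32.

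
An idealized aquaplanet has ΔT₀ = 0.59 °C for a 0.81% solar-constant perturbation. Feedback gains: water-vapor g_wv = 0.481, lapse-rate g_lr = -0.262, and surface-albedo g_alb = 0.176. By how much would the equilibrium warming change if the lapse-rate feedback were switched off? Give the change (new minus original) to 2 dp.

0.74 °C

Original: g = 0.395, ΔT = 0.59/(1−0.395) = 0.9752 °C.
Without lapse-rate: g' = 0.657, ΔT' = 0.59/(1−0.657) = 1.7201 °C.
Change = 1.7201 − 0.9752 = 0.74 °C.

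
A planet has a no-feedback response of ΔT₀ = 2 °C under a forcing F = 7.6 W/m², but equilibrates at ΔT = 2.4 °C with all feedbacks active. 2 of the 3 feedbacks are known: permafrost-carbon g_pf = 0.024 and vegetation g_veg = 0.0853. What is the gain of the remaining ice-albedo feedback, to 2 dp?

0.06

Amplification A = ΔT/ΔT₀ = 2.4/2 = 1.2.
Total gain g = 1 − 1/A = 1 − 1/1.2 = 0.1667.
Known gains sum to 0.024 + 0.0853 = 0.1093.
g_ice = 0.1667 − 0.1093 = 0.06.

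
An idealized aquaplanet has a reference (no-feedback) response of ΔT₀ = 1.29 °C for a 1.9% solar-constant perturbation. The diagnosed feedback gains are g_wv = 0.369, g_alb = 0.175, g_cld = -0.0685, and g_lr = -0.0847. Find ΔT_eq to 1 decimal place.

Total gain g = 0.369 + 0.175 − 0.0685 − 0.0847 = 0.3908.
Amplification A = 1/(1 − 0.3908) = 1.641.
ΔT = 1.29 × 1.641 = 2.1 °C.

2.1 °C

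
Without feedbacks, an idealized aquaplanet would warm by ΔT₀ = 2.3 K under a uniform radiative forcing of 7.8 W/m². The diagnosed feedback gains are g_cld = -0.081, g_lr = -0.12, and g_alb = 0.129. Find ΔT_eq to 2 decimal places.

Total gain g = -0.081 − 0.12 + 0.129 = -0.072.
Amplification A = 1/(1 + 0.072) = 0.9328.
ΔT = 2.3 × 0.9328 = 2.15 K.

2.15 K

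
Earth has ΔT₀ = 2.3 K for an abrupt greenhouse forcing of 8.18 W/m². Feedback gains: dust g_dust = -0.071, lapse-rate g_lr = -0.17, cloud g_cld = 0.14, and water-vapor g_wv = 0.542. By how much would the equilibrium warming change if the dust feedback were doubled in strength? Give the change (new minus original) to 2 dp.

Original: g = 0.441, ΔT = 2.3/(1−0.441) = 4.1145 K.
With doubled dust: g' = 0.37, ΔT' = 2.3/(1−0.37) = 3.6508 K.
Change = 3.6508 − 4.1145 = -0.46 K.

-0.46 K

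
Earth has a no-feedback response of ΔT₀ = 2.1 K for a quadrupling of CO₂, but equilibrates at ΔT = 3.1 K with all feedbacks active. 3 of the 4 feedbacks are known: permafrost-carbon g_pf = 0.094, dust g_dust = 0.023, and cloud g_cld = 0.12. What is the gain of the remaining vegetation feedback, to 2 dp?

0.09

Amplification A = ΔT/ΔT₀ = 3.1/2.1 = 1.476.
Total gain g = 1 − 1/A = 1 − 1/1.476 = 0.3225.
Known gains sum to 0.094 + 0.023 + 0.12 = 0.237.
g_veg = 0.3225 − 0.237 = 0.09.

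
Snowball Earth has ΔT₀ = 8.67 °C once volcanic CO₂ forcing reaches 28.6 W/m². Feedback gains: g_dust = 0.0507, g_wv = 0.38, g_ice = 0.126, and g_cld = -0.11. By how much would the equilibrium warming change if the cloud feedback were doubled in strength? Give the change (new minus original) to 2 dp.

Original: g = 0.4467, ΔT = 8.67/(1−0.4467) = 15.6696 °C.
With doubled cloud: g' = 0.3367, ΔT' = 8.67/(1−0.3367) = 13.0710 °C.
Change = 13.0710 − 15.6696 = -2.60 °C.

-2.60 °C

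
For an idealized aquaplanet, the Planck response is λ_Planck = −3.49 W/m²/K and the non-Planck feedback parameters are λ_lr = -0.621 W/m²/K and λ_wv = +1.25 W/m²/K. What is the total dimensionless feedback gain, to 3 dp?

Convert to gains: g_lr = -0.621/3.49 = -0.1779; g_wv = 1.25/3.49 = 0.3582.
Total gain g = 0.1803.

0.180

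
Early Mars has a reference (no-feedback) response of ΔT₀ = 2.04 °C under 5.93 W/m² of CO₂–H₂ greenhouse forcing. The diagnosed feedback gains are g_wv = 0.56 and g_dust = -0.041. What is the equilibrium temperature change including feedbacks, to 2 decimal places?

Total gain g = 0.56 − 0.041 = 0.519.
Amplification A = 1/(1 − 0.519) = 2.079.
ΔT = 2.04 × 2.079 = 4.24 °C.

4.24 °C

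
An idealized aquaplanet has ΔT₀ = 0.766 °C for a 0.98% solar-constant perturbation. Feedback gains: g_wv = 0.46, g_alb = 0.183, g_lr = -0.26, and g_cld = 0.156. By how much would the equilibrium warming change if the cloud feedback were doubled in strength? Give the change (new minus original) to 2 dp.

Original: g = 0.539, ΔT = 0.766/(1−0.539) = 1.6616 °C.
With doubled cloud: g' = 0.695, ΔT' = 0.766/(1−0.695) = 2.5115 °C.
Change = 2.5115 − 1.6616 = 0.85 °C.

0.85 °C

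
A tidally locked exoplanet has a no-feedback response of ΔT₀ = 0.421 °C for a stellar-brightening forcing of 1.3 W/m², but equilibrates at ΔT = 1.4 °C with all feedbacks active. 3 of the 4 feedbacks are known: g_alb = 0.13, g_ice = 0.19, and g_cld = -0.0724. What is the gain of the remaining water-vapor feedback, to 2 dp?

Amplification A = ΔT/ΔT₀ = 1.4/0.421 = 3.325.
Total gain g = 1 − 1/A = 1 − 1/3.325 = 0.6992.
Known gains sum to 0.13 + 0.19 − 0.0724 = 0.2476.
g_wv = 0.6992 − 0.2476 = 0.45.

0.45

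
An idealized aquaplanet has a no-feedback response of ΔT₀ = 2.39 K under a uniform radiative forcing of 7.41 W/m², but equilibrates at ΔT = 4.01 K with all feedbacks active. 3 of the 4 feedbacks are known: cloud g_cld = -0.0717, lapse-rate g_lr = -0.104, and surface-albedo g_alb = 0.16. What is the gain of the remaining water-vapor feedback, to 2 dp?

Amplification A = ΔT/ΔT₀ = 4.01/2.39 = 1.678.
Total gain g = 1 − 1/A = 1 − 1/1.678 = 0.4041.
Known gains sum to -0.0717 − 0.104 + 0.16 = -0.0157.
g_wv = 0.4041 + 0.0157 = 0.42.

0.42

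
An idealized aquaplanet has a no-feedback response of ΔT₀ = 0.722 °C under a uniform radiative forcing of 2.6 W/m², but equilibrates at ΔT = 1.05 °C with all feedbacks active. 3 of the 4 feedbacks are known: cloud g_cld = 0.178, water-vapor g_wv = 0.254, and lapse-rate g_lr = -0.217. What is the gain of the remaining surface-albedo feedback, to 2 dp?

Amplification A = ΔT/ΔT₀ = 1.05/0.722 = 1.454.
Total gain g = 1 − 1/A = 1 − 1/1.454 = 0.3122.
Known gains sum to 0.178 + 0.254 − 0.217 = 0.215.
g_alb = 0.3122 − 0.215 = 0.10.

0.10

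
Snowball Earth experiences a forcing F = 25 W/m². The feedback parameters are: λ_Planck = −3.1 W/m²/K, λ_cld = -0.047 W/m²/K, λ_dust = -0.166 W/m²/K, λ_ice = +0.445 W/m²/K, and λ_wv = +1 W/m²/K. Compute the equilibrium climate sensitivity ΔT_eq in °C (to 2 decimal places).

Net feedback parameter λ = (−3.1) + (-0.047) + (-0.166) + (+0.445) + (+1) = -1.868 W/m²/K.
ΔT = −F/λ = −25/(-1.868) = 13.38 °C.

13.38 °C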